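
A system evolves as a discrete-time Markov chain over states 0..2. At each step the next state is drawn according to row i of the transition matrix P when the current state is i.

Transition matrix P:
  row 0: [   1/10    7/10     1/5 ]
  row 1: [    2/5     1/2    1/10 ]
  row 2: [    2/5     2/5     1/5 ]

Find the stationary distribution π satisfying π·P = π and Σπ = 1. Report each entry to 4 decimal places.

π = [0.3077, 0.5470, 0.1453]

Balance equations π_j = Σ_i π_i·P[i][j]:
  π_0 = 1/10·π_0 + 2/5·π_1 + 2/5·π_2
  π_1 = 7/10·π_0 + 1/2·π_1 + 2/5·π_2
  normalize: π_0 + π_1 + π_2 = 1
Solving the linear system gives exactly π = [4/13, 64/117, 17/117].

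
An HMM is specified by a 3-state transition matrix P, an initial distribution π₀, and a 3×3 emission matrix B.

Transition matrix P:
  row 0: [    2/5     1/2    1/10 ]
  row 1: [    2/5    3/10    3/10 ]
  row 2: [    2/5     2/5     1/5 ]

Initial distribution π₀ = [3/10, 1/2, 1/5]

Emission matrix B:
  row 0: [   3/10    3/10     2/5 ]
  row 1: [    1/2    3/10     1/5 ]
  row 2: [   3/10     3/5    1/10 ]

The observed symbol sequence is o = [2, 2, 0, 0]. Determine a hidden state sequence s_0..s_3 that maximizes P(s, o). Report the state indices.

path = [0, 0, 1, 1]

t=0: δ = [1.200e-01, 1.000e-01, 2.000e-02]  (obs o_0=2)
t=1: δ = [1.920e-02, 1.200e-02, 3.000e-03]  ψ = [0, 0, 1]  (obs o_1=2)
t=2: δ = [2.304e-03, 4.800e-03, 1.080e-03]  ψ = [0, 0, 1]  (obs o_2=0)
t=3: δ = [5.760e-04, 7.200e-04, 4.320e-04]  ψ = [1, 1, 1]  (obs o_3=0)
backtrack: best end state = 1; path = [0, 0, 1, 1]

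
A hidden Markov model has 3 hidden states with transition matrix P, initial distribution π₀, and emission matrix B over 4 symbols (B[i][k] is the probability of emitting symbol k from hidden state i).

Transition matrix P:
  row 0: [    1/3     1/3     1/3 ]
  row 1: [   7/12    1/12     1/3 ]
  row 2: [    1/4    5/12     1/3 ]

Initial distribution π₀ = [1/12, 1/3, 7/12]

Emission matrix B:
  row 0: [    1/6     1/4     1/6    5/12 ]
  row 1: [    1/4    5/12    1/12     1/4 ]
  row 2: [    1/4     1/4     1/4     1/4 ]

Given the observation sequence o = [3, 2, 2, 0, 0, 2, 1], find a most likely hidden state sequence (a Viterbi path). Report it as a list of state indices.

path = [2, 2, 2, 1, 0, 2, 1]

t=0: δ = [3.472e-02, 8.333e-02, 1.458e-01]  (obs o_0=3)
t=1: δ = [8.102e-03, 5.064e-03, 1.215e-02]  ψ = [1, 2, 2]  (obs o_1=2)
t=2: δ = [5.064e-04, 4.220e-04, 1.013e-03]  ψ = [2, 2, 2]  (obs o_2=2)
t=3: δ = [4.220e-05, 1.055e-04, 8.439e-05]  ψ = [2, 2, 2]  (obs o_3=0)
t=4: δ = [1.026e-05, 8.791e-06, 8.791e-06]  ψ = [1, 2, 1]  (obs o_4=0)
t=5: δ = [8.547e-07, 3.052e-07, 8.547e-07]  ψ = [1, 2, 0]  (obs o_5=2)
t=6: δ = [7.122e-08, 1.484e-07, 7.122e-08]  ψ = [0, 2, 0]  (obs o_6=1)
backtrack: best end state = 1; path = [2, 2, 2, 1, 0, 2, 1]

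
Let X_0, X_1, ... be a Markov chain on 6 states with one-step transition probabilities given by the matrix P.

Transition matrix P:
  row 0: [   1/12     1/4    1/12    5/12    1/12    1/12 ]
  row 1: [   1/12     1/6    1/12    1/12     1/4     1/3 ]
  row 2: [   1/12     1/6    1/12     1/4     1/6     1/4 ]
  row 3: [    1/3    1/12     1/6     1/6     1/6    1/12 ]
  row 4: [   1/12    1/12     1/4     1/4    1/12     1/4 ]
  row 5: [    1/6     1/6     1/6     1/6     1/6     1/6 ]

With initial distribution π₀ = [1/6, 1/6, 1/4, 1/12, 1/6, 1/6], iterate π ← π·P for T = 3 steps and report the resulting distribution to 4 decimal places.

π = [0.1507, 0.1495, 0.1425, 0.2193, 0.1524, 0.1856]

t=0: π = [0.1667, 0.1667, 0.2500, 0.0833, 0.1667, 0.1667]
t=1: π = [0.1181, 0.1597, 0.1319, 0.2292, 0.1528, 0.2083]
t=2: π = [0.1580, 0.1447, 0.1453, 0.2066, 0.1574, 0.1881]
t=3: π = [0.1507, 0.1495, 0.1425, 0.2193, 0.1524, 0.1856]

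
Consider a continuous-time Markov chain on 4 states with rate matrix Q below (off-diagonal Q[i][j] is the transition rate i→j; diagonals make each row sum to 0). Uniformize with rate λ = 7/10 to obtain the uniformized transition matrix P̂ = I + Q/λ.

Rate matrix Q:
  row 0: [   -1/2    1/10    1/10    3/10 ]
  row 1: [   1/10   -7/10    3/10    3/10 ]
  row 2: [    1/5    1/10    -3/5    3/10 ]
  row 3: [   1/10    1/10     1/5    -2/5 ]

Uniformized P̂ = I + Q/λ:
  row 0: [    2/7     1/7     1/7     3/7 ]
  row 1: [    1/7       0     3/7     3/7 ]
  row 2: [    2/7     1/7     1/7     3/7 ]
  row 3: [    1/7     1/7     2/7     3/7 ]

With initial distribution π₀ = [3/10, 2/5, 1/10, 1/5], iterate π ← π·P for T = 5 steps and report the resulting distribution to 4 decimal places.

t=0: π = [0.3000, 0.4000, 0.1000, 0.2000]
t=1: π = [0.2000, 0.0857, 0.2857, 0.4286]
t=2: π = [0.2122, 0.1306, 0.2286, 0.4286]
t=3: π = [0.2058, 0.1242, 0.2414, 0.4286]
t=4: π = [0.2067, 0.1251, 0.2396, 0.4286]
t=5: π = [0.2066, 0.1250, 0.2398, 0.4286]

π = [0.2066, 0.1250, 0.2398, 0.4286]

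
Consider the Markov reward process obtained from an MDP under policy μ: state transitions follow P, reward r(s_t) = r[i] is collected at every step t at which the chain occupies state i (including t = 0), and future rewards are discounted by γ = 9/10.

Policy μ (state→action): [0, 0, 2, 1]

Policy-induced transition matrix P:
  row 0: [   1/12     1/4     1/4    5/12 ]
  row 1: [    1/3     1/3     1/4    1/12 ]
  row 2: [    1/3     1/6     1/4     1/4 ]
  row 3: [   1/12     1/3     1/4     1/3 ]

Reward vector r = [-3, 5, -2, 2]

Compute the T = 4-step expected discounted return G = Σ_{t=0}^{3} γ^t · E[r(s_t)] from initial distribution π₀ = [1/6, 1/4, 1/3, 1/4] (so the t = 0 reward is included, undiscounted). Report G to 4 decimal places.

G = 2.3274

t=0: π = [0.1667, 0.2500, 0.3333, 0.2500], E[r] = 0.5833, γ^t·E[r] = 0.583333, running G = 0.583333
t=1: π = [0.2292, 0.2639, 0.2500, 0.2569], E[r] = 0.6458, γ^t·E[r] = 0.581250, running G = 1.164583
t=2: π = [0.2118, 0.2726, 0.2500, 0.2656], E[r] = 0.7587, γ^t·E[r] = 0.614531, running G = 1.779115
t=3: π = [0.2140, 0.2740, 0.2500, 0.2620], E[r] = 0.7522, γ^t·E[r] = 0.548332, running G = 2.327447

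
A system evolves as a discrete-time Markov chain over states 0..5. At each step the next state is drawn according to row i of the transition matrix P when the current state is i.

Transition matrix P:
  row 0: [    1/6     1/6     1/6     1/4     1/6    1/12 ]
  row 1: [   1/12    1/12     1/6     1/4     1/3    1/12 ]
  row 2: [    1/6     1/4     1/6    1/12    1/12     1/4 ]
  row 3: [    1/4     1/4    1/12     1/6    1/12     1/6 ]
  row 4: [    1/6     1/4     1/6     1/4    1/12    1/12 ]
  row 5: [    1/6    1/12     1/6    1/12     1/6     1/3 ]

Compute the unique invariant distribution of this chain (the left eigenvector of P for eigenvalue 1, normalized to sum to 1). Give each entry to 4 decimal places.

π = [0.1669, 0.1788, 0.1515, 0.1821, 0.1557, 0.1650]

Balance equations π_j = Σ_i π_i·P[i][j]:
  π_0 = 1/6·π_0 + 1/12·π_1 + 1/6·π_2 + 1/4·π_3 + 1/6·π_4 + 1/6·π_5
  π_1 = 1/6·π_0 + 1/12·π_1 + 1/4·π_2 + 1/4·π_3 + 1/4·π_4 + 1/12·π_5
  π_2 = 1/6·π_0 + 1/6·π_1 + 1/6·π_2 + 1/12·π_3 + 1/6·π_4 + 1/6·π_5
  π_3 = 1/4·π_0 + 1/4·π_1 + 1/12·π_2 + 1/6·π_3 + 1/4·π_4 + 1/12·π_5
  π_4 = 1/6·π_0 + 1/3·π_1 + 1/12·π_2 + 1/12·π_3 + 1/12·π_4 + 1/6·π_5
  normalize: π_0 + π_1 + π_2 + π_3 + π_4 + π_5 = 1
Solving the linear system gives exactly π = [19599/117401, 20990/117401, 213/1406, 128/703, 36557/234802, 116/703].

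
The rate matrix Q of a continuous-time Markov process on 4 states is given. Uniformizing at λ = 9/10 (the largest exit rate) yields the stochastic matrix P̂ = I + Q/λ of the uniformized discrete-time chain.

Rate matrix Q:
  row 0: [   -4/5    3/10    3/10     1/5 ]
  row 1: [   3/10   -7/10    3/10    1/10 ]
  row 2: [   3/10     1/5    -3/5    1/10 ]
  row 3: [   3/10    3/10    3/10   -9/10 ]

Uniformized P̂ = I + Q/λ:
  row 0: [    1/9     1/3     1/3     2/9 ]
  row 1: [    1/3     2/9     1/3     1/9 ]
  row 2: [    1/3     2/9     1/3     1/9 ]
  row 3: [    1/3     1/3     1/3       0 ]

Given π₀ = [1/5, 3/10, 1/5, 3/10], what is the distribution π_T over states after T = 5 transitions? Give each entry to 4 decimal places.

t=0: π = [0.2000, 0.3000, 0.2000, 0.3000]
t=1: π = [0.2889, 0.2778, 0.3333, 0.1000]
t=2: π = [0.2691, 0.2654, 0.3333, 0.1321]
t=3: π = [0.2735, 0.2668, 0.3333, 0.1263]
t=4: π = [0.2725, 0.2667, 0.3333, 0.1275]
t=5: π = [0.2728, 0.2667, 0.3333, 0.1272]

π = [0.2728, 0.2667, 0.3333, 0.1272]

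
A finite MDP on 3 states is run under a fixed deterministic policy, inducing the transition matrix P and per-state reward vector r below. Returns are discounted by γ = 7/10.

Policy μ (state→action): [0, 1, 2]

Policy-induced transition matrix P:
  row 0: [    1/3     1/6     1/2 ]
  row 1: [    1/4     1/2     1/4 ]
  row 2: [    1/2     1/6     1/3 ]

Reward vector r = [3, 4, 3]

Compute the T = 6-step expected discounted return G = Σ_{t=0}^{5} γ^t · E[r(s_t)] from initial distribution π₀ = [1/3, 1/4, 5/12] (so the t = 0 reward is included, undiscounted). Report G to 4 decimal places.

G = 9.5588

t=0: π = [0.3333, 0.2500, 0.4167], E[r] = 3.2500, γ^t·E[r] = 3.250000, running G = 3.250000
t=1: π = [0.3819, 0.2500, 0.3681], E[r] = 3.2500, γ^t·E[r] = 2.275000, running G = 5.525000
t=2: π = [0.3738, 0.2500, 0.3762], E[r] = 3.2500, γ^t·E[r] = 1.592500, running G = 7.117500
t=3: π = [0.3752, 0.2500, 0.3748], E[r] = 3.2500, γ^t·E[r] = 1.114750, running G = 8.232250
t=4: π = [0.3750, 0.2500, 0.3750], E[r] = 3.2500, γ^t·E[r] = 0.780325, running G = 9.012575
t=5: π = [0.3750, 0.2500, 0.3750], E[r] = 3.2500, γ^t·E[r] = 0.546228, running G = 9.558803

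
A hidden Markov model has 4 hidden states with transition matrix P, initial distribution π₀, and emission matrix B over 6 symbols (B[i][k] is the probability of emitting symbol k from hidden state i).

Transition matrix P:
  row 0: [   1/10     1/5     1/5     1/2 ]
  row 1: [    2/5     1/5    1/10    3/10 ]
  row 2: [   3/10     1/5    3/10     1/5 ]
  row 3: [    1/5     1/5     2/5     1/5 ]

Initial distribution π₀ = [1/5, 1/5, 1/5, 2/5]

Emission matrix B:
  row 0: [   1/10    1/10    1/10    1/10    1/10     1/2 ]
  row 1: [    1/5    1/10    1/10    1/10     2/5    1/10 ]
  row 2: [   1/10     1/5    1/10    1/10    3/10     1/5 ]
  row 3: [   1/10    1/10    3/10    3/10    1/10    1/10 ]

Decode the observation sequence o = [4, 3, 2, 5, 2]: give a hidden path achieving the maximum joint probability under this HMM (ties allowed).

t=0: δ = [2.000e-02, 8.000e-02, 6.000e-02, 4.000e-02]  (obs o_0=4)
t=1: δ = [3.200e-03, 1.600e-03, 1.800e-03, 7.200e-03]  ψ = [1, 1, 2, 1]  (obs o_1=3)
t=2: δ = [1.440e-04, 1.440e-04, 2.880e-04, 4.800e-04]  ψ = [3, 3, 3, 0]  (obs o_2=2)
t=3: δ = [4.800e-05, 9.600e-06, 3.840e-05, 9.600e-06]  ψ = [3, 3, 3, 3]  (obs o_3=5)
t=4: δ = [1.152e-06, 9.600e-07, 1.152e-06, 7.200e-06]  ψ = [2, 0, 2, 0]  (obs o_4=2)
backtrack: best end state = 3; path = [1, 0, 3, 0, 3]

path = [1, 0, 3, 0, 3]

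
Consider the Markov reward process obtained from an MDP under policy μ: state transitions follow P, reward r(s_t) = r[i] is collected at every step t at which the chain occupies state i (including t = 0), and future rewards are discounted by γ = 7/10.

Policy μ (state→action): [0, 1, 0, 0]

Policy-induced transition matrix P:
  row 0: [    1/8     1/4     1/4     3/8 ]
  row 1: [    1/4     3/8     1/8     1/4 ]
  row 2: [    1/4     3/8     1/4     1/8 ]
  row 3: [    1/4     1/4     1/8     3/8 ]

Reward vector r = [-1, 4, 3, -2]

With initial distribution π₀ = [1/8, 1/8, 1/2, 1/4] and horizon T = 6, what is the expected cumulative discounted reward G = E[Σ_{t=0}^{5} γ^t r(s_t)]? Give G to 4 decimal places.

G = 3.4513

t=0: π = [0.1250, 0.1250, 0.5000, 0.2500], E[r] = 1.3750, γ^t·E[r] = 1.375000, running G = 1.375000
t=1: π = [0.2344, 0.3281, 0.2031, 0.2344], E[r] = 1.2188, γ^t·E[r] = 0.853125, running G = 2.228125
t=2: π = [0.2207, 0.3164, 0.1797, 0.2832], E[r] = 1.0176, γ^t·E[r] = 0.498613, running G = 2.726738
t=3: π = [0.2224, 0.3120, 0.1750, 0.2905], E[r] = 0.9697, γ^t·E[r] = 0.332616, running G = 3.059354
t=4: π = [0.2222, 0.3109, 0.1747, 0.2922], E[r] = 0.9609, γ^t·E[r] = 0.230714, running G = 3.290068
t=5: π = [0.2222, 0.3107, 0.1746, 0.2925], E[r] = 0.9594, γ^t·E[r] = 0.161255, running G = 3.451323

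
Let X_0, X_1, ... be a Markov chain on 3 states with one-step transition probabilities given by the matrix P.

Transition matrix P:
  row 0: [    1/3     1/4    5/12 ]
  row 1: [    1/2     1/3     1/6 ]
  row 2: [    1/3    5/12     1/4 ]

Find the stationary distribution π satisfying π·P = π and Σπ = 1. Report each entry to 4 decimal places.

Balance equations π_j = Σ_i π_i·P[i][j]:
  π_0 = 1/3·π_0 + 1/2·π_1 + 1/3·π_2
  π_1 = 1/4·π_0 + 1/3·π_1 + 5/12·π_2
  normalize: π_0 + π_1 + π_2 = 1
Solving the linear system gives exactly π = [31/80, 13/40, 23/80].

π = [0.3875, 0.3250, 0.2875]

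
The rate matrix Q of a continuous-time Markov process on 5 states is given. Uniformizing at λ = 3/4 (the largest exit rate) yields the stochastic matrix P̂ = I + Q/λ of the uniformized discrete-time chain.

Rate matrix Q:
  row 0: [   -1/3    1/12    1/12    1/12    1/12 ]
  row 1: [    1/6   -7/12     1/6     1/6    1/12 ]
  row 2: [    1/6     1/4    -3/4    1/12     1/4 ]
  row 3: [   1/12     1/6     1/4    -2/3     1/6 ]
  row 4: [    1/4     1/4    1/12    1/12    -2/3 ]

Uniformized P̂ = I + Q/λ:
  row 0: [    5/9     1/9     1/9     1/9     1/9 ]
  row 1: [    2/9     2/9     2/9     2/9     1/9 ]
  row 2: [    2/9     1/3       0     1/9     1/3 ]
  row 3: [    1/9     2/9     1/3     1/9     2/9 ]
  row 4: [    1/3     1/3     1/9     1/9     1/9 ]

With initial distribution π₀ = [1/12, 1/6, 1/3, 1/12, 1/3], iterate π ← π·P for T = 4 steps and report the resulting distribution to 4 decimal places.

π = [0.3353, 0.2203, 0.1492, 0.1357, 0.1596]

t=0: π = [0.0833, 0.1667, 0.3333, 0.0833, 0.3333]
t=1: π = [0.2778, 0.2870, 0.1111, 0.1296, 0.1944]
t=2: π = [0.3220, 0.2253, 0.1595, 0.1430, 0.1502]
t=3: π = [0.3304, 0.2209, 0.1502, 0.1361, 0.1624]
t=4: π = [0.3353, 0.2203, 0.1492, 0.1357, 0.1596]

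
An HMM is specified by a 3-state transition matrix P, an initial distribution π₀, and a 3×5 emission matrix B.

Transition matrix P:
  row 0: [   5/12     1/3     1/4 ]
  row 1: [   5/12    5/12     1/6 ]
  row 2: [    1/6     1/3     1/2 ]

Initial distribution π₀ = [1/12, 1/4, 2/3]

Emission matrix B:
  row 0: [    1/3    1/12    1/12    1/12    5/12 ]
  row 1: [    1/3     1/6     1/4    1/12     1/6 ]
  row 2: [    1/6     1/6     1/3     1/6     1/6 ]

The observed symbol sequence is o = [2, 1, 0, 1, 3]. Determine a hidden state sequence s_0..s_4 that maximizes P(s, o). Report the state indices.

path = [2, 2, 2, 2, 2]

t=0: δ = [6.944e-03, 6.250e-02, 2.222e-01]  (obs o_0=2)
t=1: δ = [3.086e-03, 1.235e-02, 1.852e-02]  ψ = [2, 2, 2]  (obs o_1=1)
t=2: δ = [1.715e-03, 2.058e-03, 1.543e-03]  ψ = [1, 2, 2]  (obs o_2=0)
t=3: δ = [7.144e-05, 1.429e-04, 1.286e-04]  ψ = [1, 1, 2]  (obs o_3=1)
t=4: δ = [4.961e-06, 4.961e-06, 1.072e-05]  ψ = [1, 1, 2]  (obs o_4=3)
backtrack: best end state = 2; path = [2, 2, 2, 2, 2]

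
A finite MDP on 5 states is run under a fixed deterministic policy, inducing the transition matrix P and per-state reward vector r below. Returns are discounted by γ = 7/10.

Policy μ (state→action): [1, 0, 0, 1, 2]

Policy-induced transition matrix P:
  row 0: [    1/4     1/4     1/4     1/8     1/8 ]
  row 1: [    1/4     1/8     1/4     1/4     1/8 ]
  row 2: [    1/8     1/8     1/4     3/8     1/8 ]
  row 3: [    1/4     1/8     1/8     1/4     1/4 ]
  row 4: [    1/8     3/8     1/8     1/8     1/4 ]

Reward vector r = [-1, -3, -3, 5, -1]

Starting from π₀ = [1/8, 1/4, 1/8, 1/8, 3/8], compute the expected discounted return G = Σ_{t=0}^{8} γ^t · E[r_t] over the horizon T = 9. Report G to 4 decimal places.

G = -2.0746

t=0: π = [0.1250, 0.2500, 0.1250, 0.1250, 0.3750], E[r] = -1.0000, γ^t·E[r] = -1.000000, running G = -1.000000
t=1: π = [0.1875, 0.2344, 0.1875, 0.2031, 0.1875], E[r] = -0.6250, γ^t·E[r] = -0.437500, running G = -1.437500
t=2: π = [0.2031, 0.1953, 0.2012, 0.2266, 0.1738], E[r] = -0.4336, γ^t·E[r] = -0.212461, running G = -1.649961
t=3: π = [0.2031, 0.1938, 0.2000, 0.2280, 0.1750], E[r] = -0.4194, γ^t·E[r] = -0.143866, running G = -1.793827
t=4: π = [0.2031, 0.1942, 0.1996, 0.2277, 0.1754], E[r] = -0.4212, γ^t·E[r] = -0.101131, running G = -1.894958
t=5: π = [0.2031, 0.1942, 0.1996, 0.2276, 0.1754], E[r] = -0.4219, γ^t·E[r] = -0.070903, running G = -1.965861
t=6: π = [0.2031, 0.1942, 0.1996, 0.2276, 0.1754], E[r] = -0.4219, γ^t·E[r] = -0.049636, running G = -2.015496
t=7: π = [0.2031, 0.1942, 0.1996, 0.2276, 0.1754], E[r] = -0.4219, γ^t·E[r] = -0.034743, running G = -2.050240
t=8: π = [0.2031, 0.1942, 0.1996, 0.2276, 0.1754], E[r] = -0.4219, γ^t·E[r] = -0.024320, running G = -2.074560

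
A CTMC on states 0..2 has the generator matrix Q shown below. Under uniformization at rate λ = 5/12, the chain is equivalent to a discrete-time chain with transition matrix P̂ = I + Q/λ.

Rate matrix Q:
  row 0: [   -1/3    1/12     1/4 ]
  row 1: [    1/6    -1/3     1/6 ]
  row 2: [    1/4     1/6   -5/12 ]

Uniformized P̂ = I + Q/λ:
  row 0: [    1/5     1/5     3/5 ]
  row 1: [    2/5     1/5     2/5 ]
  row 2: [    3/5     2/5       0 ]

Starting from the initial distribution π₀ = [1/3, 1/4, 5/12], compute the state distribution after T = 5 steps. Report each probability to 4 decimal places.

t=0: π = [0.3333, 0.2500, 0.4167]
t=1: π = [0.4167, 0.2833, 0.3000]
t=2: π = [0.3767, 0.2600, 0.3633]
t=3: π = [0.3973, 0.2727, 0.3300]
t=4: π = [0.3865, 0.2660, 0.3475]
t=5: π = [0.3922, 0.2695, 0.3383]

π = [0.3922, 0.2695, 0.3383]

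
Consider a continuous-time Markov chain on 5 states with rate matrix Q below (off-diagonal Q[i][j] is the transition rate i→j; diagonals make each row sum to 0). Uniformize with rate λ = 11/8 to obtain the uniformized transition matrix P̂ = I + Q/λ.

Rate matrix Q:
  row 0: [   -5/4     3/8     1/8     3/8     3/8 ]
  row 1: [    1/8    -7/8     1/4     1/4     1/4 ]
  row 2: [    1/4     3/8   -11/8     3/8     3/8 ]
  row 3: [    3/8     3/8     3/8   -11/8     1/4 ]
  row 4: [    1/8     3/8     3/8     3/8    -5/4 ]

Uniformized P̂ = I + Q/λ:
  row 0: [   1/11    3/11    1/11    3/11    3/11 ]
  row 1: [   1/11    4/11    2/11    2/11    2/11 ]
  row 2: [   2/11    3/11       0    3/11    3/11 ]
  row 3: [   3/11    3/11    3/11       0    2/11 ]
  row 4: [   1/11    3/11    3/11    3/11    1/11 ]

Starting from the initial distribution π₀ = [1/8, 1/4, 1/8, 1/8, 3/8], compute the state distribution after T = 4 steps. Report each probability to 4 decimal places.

t=0: π = [0.1250, 0.2500, 0.1250, 0.1250, 0.3750]
t=1: π = [0.1250, 0.2955, 0.1932, 0.2159, 0.1705]
t=2: π = [0.1477, 0.2996, 0.1705, 0.1870, 0.1952]
t=3: π = [0.1404, 0.3000, 0.1721, 0.1945, 0.1930]
t=4: π = [0.1419, 0.3000, 0.1730, 0.1924, 0.1927]

π = [0.1419, 0.3000, 0.1730, 0.1924, 0.1927]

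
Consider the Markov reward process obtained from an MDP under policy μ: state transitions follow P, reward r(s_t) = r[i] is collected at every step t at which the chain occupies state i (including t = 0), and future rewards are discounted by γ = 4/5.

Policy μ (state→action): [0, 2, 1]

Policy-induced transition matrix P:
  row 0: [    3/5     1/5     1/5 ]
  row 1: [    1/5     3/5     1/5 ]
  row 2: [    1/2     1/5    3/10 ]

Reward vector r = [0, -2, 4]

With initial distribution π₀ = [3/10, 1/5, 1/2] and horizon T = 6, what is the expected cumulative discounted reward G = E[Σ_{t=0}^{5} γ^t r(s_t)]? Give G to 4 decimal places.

t=0: π = [0.3000, 0.2000, 0.5000], E[r] = 1.6000, γ^t·E[r] = 1.600000, running G = 1.600000
t=1: π = [0.4700, 0.2800, 0.2500], E[r] = 0.4400, γ^t·E[r] = 0.352000, running G = 1.952000
t=2: π = [0.4630, 0.3120, 0.2250], E[r] = 0.2760, γ^t·E[r] = 0.176640, running G = 2.128640
t=3: π = [0.4527, 0.3248, 0.2225], E[r] = 0.2404, γ^t·E[r] = 0.123085, running G = 2.251725
t=4: π = [0.4478, 0.3299, 0.2223], E[r] = 0.2292, γ^t·E[r] = 0.093864, running G = 2.345589
t=5: π = [0.4458, 0.3320, 0.2222], E[r] = 0.2250, γ^t·E[r] = 0.073716, running G = 2.419305

G = 2.4193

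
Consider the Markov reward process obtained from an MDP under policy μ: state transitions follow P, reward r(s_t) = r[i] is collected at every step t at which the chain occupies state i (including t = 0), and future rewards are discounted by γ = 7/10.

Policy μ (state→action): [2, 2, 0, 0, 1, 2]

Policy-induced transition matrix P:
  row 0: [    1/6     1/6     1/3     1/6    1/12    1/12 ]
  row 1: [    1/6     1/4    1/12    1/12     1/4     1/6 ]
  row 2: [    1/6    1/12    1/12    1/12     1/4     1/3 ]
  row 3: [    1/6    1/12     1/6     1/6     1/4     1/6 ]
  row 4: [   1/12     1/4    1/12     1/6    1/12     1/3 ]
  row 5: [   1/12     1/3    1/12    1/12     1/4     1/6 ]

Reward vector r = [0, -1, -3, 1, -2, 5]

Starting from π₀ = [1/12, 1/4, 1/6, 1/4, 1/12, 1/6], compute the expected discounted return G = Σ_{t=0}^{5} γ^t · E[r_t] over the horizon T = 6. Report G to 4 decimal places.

t=0: π = [0.0833, 0.2500, 0.1667, 0.2500, 0.0833, 0.1667], E[r] = 0.1667, γ^t·E[r] = 0.166667, running G = 0.166667
t=1: π = [0.1458, 0.1875, 0.1250, 0.1181, 0.2222, 0.2014], E[r] = 0.1181, γ^t·E[r] = 0.082639, running G = 0.249306
t=2: π = [0.1314, 0.2141, 0.1296, 0.1238, 0.1887, 0.2124], E[r] = 0.2054, γ^t·E[r] = 0.100666, running G = 0.349971
t=3: π = [0.1332, 0.2145, 0.1265, 0.1203, 0.1967, 0.2088], E[r] = 0.1768, γ^t·E[r] = 0.060657, running G = 0.410628
t=4: π = [0.1329, 0.2152, 0.1267, 0.1209, 0.1950, 0.2094], E[r] = 0.1828, γ^t·E[r] = 0.043881, running G = 0.454509
t=5: π = [0.1330, 0.2151, 0.1266, 0.1207, 0.1954, 0.2092], E[r] = 0.1811, γ^t·E[r] = 0.030432, running G = 0.484941

G = 0.4849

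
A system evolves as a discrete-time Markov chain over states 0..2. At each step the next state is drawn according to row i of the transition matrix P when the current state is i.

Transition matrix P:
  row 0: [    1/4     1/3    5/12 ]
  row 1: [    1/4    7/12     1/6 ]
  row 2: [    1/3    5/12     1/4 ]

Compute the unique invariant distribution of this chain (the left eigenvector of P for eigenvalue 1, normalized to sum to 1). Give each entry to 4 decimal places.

π = [0.2713, 0.4729, 0.2558]

Balance equations π_j = Σ_i π_i·P[i][j]:
  π_0 = 1/4·π_0 + 1/4·π_1 + 1/3·π_2
  π_1 = 1/3·π_0 + 7/12·π_1 + 5/12·π_2
  normalize: π_0 + π_1 + π_2 = 1
Solving the linear system gives exactly π = [35/129, 61/129, 11/43].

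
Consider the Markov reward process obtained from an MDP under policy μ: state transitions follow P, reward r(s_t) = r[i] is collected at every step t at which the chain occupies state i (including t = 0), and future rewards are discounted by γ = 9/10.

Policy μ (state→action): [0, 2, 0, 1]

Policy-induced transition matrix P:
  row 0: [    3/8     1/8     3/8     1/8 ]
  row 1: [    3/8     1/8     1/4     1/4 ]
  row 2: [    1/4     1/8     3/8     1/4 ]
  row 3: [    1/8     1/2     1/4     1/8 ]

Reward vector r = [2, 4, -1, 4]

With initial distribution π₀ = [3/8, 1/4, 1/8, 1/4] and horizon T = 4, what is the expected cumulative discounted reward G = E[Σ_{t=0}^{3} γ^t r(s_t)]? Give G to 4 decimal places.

G = 7.0339

t=0: π = [0.3750, 0.2500, 0.1250, 0.2500], E[r] = 2.6250, γ^t·E[r] = 2.625000, running G = 2.625000
t=1: π = [0.2969, 0.2188, 0.3125, 0.1719], E[r] = 1.8438, γ^t·E[r] = 1.659375, running G = 4.284375
t=2: π = [0.2930, 0.1895, 0.3262, 0.1914], E[r] = 1.7832, γ^t·E[r] = 1.444395, running G = 5.728770
t=3: π = [0.2864, 0.1968, 0.3274, 0.1895], E[r] = 1.7903, γ^t·E[r] = 1.305116, running G = 7.033886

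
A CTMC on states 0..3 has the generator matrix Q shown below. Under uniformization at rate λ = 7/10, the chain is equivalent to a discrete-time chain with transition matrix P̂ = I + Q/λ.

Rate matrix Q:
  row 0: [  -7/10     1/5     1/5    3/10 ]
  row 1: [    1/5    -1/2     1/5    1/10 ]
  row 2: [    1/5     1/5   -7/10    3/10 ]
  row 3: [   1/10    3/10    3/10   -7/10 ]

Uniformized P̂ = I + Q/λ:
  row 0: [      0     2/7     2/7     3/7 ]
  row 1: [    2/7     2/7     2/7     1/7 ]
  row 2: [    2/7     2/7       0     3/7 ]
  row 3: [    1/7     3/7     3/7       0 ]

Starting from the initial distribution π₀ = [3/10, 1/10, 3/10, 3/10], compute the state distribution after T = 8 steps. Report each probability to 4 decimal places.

t=0: π = [0.3000, 0.1000, 0.3000, 0.3000]
t=1: π = [0.1571, 0.3286, 0.2429, 0.2714]
t=2: π = [0.2020, 0.3245, 0.2551, 0.2184]
t=3: π = [0.1968, 0.3169, 0.2440, 0.2423]
t=4: π = [0.1949, 0.3203, 0.2506, 0.2342]
t=5: π = [0.1966, 0.3192, 0.2476, 0.2367]
t=6: π = [0.1957, 0.3195, 0.2488, 0.2359]
t=7: π = [0.1961, 0.3194, 0.2483, 0.2362]
t=8: π = [0.1960, 0.3195, 0.2485, 0.2361]

π = [0.1960, 0.3195, 0.2485, 0.2361]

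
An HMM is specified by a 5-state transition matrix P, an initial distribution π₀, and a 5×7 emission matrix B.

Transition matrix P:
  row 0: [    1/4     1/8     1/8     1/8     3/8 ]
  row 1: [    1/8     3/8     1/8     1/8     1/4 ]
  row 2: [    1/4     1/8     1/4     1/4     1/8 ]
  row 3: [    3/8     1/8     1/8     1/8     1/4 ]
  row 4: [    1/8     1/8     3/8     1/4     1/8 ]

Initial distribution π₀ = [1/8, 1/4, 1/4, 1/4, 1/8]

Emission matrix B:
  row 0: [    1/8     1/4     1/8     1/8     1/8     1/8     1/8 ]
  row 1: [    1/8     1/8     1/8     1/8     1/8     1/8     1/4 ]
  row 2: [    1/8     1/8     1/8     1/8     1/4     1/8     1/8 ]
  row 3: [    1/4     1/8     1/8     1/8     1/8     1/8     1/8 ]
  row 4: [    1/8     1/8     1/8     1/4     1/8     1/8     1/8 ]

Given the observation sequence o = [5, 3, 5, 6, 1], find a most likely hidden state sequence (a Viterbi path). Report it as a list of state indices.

t=0: δ = [1.562e-02, 3.125e-02, 3.125e-02, 3.125e-02, 1.562e-02]  (obs o_0=5)
t=1: δ = [1.465e-03, 1.465e-03, 9.766e-04, 9.766e-04, 1.953e-03]  ψ = [3, 1, 2, 2, 1]  (obs o_1=3)
t=2: δ = [4.578e-05, 6.866e-05, 9.155e-05, 6.104e-05, 6.866e-05]  ψ = [0, 1, 4, 4, 0]  (obs o_2=5)
t=3: δ = [2.861e-06, 6.437e-06, 3.219e-06, 2.861e-06, 2.146e-06]  ψ = [2, 1, 4, 2, 0]  (obs o_3=6)
t=4: δ = [2.682e-07, 3.017e-07, 1.006e-07, 1.006e-07, 2.012e-07]  ψ = [3, 1, 1, 1, 1]  (obs o_4=1)
backtrack: best end state = 1; path = [1, 1, 1, 1, 1]

path = [1, 1, 1, 1, 1]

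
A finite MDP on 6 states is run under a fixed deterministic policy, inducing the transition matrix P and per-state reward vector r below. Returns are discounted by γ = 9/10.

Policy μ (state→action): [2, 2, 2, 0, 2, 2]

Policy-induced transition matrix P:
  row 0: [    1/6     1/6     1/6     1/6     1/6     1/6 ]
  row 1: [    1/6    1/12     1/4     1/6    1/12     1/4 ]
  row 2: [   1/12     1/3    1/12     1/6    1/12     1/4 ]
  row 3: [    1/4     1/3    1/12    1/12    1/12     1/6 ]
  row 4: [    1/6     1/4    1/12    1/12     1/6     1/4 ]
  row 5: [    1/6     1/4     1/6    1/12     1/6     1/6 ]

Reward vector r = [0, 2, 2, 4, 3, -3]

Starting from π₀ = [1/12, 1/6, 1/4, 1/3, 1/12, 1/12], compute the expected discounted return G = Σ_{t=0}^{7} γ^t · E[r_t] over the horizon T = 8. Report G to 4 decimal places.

G = 6.8737

t=0: π = [0.0833, 0.1667, 0.2500, 0.3333, 0.0833, 0.0833], E[r] = 2.1667, γ^t·E[r] = 2.166667, running G = 2.166667
t=1: π = [0.1736, 0.2639, 0.1250, 0.1250, 0.1042, 0.2083], E[r] = 0.9653, γ^t·E[r] = 0.868750, running G = 3.035417
t=2: π = [0.1667, 0.2124, 0.1591, 0.1302, 0.1238, 0.2078], E[r] = 1.0122, γ^t·E[r] = 0.819844, running G = 3.855260
t=3: π = [0.1643, 0.2248, 0.1499, 0.1282, 0.1249, 0.2079], E[r] = 1.0130, γ^t·E[r] = 0.738457, running G = 4.593717
t=4: π = [0.1649, 0.2220, 0.1518, 0.1283, 0.1248, 0.2083], E[r] = 1.0100, γ^t·E[r] = 0.662689, running G = 5.256407
t=5: π = [0.1647, 0.2226, 0.1514, 0.1282, 0.1248, 0.2082], E[r] = 1.0108, γ^t·E[r] = 0.596861, running G = 5.853267
t=6: π = [0.1647, 0.2225, 0.1515, 0.1282, 0.1248, 0.2082], E[r] = 1.0106, γ^t·E[r] = 0.537081, running G = 6.390348
t=7: π = [0.1647, 0.2225, 0.1515, 0.1282, 0.1248, 0.2082], E[r] = 1.0106, γ^t·E[r] = 0.483390, running G = 6.873738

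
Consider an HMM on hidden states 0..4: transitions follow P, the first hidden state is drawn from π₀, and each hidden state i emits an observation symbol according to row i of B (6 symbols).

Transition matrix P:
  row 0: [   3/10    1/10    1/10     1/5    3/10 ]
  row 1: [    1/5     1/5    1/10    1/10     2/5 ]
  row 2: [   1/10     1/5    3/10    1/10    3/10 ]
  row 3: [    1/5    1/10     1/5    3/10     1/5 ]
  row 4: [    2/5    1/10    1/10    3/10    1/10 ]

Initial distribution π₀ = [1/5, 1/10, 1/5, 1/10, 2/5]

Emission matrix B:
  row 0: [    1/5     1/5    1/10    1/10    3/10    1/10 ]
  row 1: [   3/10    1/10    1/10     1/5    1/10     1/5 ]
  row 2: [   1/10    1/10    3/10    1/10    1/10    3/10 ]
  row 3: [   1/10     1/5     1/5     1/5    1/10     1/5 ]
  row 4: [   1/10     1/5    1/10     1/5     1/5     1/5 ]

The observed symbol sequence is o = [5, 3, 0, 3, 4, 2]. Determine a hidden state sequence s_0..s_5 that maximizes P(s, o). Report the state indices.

t=0: δ = [2.000e-02, 2.000e-02, 6.000e-02, 2.000e-02, 8.000e-02]  (obs o_0=5)
t=1: δ = [3.200e-03, 2.400e-03, 1.800e-03, 4.800e-03, 3.600e-03]  ψ = [4, 2, 2, 4, 2]  (obs o_1=3)
t=2: δ = [2.880e-04, 1.440e-04, 9.600e-05, 1.440e-04, 9.600e-05]  ψ = [4, 1, 3, 3, 0]  (obs o_2=0)
t=3: δ = [8.640e-06, 5.760e-06, 2.880e-06, 1.152e-05, 1.728e-05]  ψ = [0, 0, 0, 0, 0]  (obs o_3=3)
t=4: δ = [2.074e-06, 1.728e-07, 2.304e-07, 5.184e-07, 5.184e-07]  ψ = [4, 4, 3, 4, 0]  (obs o_4=4)
t=5: δ = [6.221e-08, 2.074e-08, 6.221e-08, 8.294e-08, 6.221e-08]  ψ = [0, 0, 0, 0, 0]  (obs o_5=2)
backtrack: best end state = 3; path = [2, 4, 0, 4, 0, 3]

path = [2, 4, 0, 4, 0, 3]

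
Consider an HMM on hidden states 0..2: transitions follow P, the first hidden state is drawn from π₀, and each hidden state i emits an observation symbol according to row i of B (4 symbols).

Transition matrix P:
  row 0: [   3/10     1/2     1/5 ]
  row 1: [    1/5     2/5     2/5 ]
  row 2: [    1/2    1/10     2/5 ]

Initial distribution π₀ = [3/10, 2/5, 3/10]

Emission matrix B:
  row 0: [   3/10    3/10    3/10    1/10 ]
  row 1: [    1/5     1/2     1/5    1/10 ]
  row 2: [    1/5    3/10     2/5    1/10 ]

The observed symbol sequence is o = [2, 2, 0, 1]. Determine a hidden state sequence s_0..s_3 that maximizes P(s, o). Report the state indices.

path = [2, 2, 0, 1]

t=0: δ = [9.000e-02, 8.000e-02, 1.200e-01]  (obs o_0=2)
t=1: δ = [1.800e-02, 9.000e-03, 1.920e-02]  ψ = [2, 0, 2]  (obs o_1=2)
t=2: δ = [2.880e-03, 1.800e-03, 1.536e-03]  ψ = [2, 0, 2]  (obs o_2=0)
t=3: δ = [2.592e-04, 7.200e-04, 2.160e-04]  ψ = [0, 0, 1]  (obs o_3=1)
backtrack: best end state = 1; path = [2, 2, 0, 1]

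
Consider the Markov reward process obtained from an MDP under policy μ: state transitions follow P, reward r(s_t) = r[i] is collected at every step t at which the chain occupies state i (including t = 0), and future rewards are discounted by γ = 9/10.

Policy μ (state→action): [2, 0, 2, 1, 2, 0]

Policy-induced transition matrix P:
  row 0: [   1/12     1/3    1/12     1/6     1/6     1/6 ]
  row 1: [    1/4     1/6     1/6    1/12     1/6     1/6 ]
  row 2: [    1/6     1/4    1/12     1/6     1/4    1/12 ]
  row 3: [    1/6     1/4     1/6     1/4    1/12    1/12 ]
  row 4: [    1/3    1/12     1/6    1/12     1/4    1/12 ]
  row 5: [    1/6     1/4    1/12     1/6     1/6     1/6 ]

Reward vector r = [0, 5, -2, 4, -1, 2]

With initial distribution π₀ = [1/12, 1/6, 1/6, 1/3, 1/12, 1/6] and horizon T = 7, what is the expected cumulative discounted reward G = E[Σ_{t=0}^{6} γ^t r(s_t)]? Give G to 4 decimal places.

G = 8.5444

t=0: π = [0.0833, 0.1667, 0.1667, 0.3333, 0.0833, 0.1667], E[r] = 2.0833, γ^t·E[r] = 2.083333, running G = 2.083333
t=1: π = [0.1875, 0.2292, 0.1319, 0.1736, 0.1597, 0.1181], E[r] = 1.6528, γ^t·E[r] = 1.487500, running G = 3.570833
t=2: π = [0.1968, 0.2199, 0.1302, 0.1487, 0.1765, 0.1279], E[r] = 1.5133, γ^t·E[r] = 1.225781, running G = 4.796615
t=3: π = [0.1980, 0.2187, 0.1288, 0.1460, 0.1798, 0.1287], E[r] = 1.4974, γ^t·E[r] = 1.091637, running G = 5.888251
t=4: π = [0.1984, 0.2183, 0.1287, 0.1456, 0.1802, 0.1288], E[r] = 1.4940, γ^t·E[r] = 0.980203, running G = 6.868454
t=5: π = [0.1984, 0.2183, 0.1287, 0.1456, 0.1803, 0.1288], E[r] = 1.4938, γ^t·E[r] = 0.882086, running G = 7.750540
t=6: π = [0.1984, 0.2183, 0.1287, 0.1456, 0.1803, 0.1288], E[r] = 1.4937, γ^t·E[r] = 0.793833, running G = 8.544373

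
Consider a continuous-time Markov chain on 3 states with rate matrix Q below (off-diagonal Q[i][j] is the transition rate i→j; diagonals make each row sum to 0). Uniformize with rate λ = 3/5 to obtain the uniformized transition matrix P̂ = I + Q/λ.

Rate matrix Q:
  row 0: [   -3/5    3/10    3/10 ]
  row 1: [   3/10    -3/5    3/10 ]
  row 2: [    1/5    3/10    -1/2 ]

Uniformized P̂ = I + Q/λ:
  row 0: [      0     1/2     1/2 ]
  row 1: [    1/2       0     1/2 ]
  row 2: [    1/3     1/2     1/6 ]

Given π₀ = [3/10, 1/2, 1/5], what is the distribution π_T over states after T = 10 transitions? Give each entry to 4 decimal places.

t=0: π = [0.3000, 0.5000, 0.2000]
t=1: π = [0.3167, 0.2500, 0.4333]
t=2: π = [0.2694, 0.3750, 0.3556]
t=3: π = [0.3060, 0.3125, 0.3815]
t=4: π = [0.2834, 0.3438, 0.3728]
t=5: π = [0.2962, 0.3281, 0.3757]
t=6: π = [0.2893, 0.3359, 0.3748]
t=7: π = [0.2929, 0.3320, 0.3751]
t=8: π = [0.2910, 0.3340, 0.3750]
t=9: π = [0.2920, 0.3330, 0.3750]
t=10: π = [0.2915, 0.3335, 0.3750]

π = [0.2915, 0.3335, 0.3750]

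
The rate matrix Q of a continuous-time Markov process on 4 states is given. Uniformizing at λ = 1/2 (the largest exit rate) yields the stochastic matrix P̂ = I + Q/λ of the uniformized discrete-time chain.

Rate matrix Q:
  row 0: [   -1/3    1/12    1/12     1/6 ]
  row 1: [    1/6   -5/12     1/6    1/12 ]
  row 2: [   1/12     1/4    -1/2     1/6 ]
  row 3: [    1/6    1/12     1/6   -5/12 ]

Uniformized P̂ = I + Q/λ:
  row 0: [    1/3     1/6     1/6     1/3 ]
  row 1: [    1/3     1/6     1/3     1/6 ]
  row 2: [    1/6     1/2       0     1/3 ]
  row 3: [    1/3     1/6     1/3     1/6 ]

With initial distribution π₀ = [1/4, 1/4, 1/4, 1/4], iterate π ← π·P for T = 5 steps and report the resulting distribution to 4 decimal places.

t=0: π = [0.2500, 0.2500, 0.2500, 0.2500]
t=1: π = [0.2917, 0.2500, 0.2083, 0.2500]
t=2: π = [0.2986, 0.2361, 0.2153, 0.2500]
t=3: π = [0.2975, 0.2384, 0.2118, 0.2523]
t=4: π = [0.2980, 0.2373, 0.2132, 0.2515]
t=5: π = [0.2978, 0.2377, 0.2126, 0.2519]

π = [0.2978, 0.2377, 0.2126, 0.2519]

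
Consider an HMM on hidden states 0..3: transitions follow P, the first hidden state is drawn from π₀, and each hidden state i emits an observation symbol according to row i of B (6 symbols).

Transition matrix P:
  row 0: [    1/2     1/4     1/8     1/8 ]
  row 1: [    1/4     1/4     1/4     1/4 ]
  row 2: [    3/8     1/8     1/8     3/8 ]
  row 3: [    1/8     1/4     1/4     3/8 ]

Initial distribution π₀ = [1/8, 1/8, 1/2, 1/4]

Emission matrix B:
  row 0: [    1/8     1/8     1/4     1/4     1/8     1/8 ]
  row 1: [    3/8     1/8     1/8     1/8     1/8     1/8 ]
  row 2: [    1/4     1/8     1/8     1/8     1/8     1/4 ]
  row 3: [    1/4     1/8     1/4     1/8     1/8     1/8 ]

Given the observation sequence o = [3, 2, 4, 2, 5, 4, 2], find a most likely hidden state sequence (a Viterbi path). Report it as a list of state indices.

path = [2, 0, 0, 0, 0, 0, 0]

t=0: δ = [3.125e-02, 1.562e-02, 6.250e-02, 3.125e-02]  (obs o_0=3)
t=1: δ = [5.859e-03, 9.766e-04, 9.766e-04, 5.859e-03]  ψ = [2, 0, 2, 2]  (obs o_1=2)
t=2: δ = [3.662e-04, 1.831e-04, 1.831e-04, 2.747e-04]  ψ = [0, 0, 3, 3]  (obs o_2=4)
t=3: δ = [4.578e-05, 1.144e-05, 8.583e-06, 2.575e-05]  ψ = [0, 0, 3, 3]  (obs o_3=2)
t=4: δ = [2.861e-06, 1.431e-06, 1.609e-06, 1.207e-06]  ψ = [0, 0, 3, 3]  (obs o_4=5)
t=5: δ = [1.788e-07, 8.941e-08, 4.470e-08, 7.544e-08]  ψ = [0, 0, 0, 2]  (obs o_5=4)
t=6: δ = [2.235e-08, 5.588e-09, 2.794e-09, 7.072e-09]  ψ = [0, 0, 0, 3]  (obs o_6=2)
backtrack: best end state = 0; path = [2, 0, 0, 0, 0, 0, 0]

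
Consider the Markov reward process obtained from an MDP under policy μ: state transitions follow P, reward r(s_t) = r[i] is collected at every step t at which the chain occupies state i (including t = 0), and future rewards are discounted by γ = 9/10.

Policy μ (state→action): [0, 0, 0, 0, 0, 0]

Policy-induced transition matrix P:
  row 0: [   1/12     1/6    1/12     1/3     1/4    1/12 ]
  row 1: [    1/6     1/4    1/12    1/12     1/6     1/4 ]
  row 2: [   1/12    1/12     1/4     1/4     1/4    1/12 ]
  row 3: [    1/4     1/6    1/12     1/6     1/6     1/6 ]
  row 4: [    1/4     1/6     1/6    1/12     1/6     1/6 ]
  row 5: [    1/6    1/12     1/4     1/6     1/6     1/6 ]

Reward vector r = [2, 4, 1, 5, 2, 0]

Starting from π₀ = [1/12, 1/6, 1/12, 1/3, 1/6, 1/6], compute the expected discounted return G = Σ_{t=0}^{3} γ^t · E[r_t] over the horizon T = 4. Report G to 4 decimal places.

t=0: π = [0.0833, 0.1667, 0.0833, 0.3333, 0.1667, 0.1667], E[r] = 2.9167, γ^t·E[r] = 2.916667, running G = 2.916667
t=1: π = [0.1944, 0.1597, 0.1389, 0.1597, 0.1806, 0.1667], E[r] = 2.3264, γ^t·E[r] = 2.093750, running G = 5.010417
t=2: π = [0.1672, 0.1545, 0.1493, 0.1823, 0.1944, 0.1522], E[r] = 2.4022, γ^t·E[r] = 1.945781, running G = 6.956198
t=3: π = [0.1717, 0.1544, 0.1498, 0.1779, 0.1930, 0.1532], E[r] = 2.3864, γ^t·E[r] = 1.739707, running G = 8.695905

G = 8.6959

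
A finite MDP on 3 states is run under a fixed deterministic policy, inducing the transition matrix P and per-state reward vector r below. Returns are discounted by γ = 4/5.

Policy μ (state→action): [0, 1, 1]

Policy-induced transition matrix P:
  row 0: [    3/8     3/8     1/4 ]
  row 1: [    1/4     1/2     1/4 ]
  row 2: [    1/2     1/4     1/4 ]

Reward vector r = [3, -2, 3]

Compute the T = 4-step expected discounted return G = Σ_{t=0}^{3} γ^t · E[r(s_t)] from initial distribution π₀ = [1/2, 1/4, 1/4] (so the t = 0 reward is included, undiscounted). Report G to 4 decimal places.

t=0: π = [0.5000, 0.2500, 0.2500], E[r] = 1.7500, γ^t·E[r] = 1.750000, running G = 1.750000
t=1: π = [0.3750, 0.3750, 0.2500], E[r] = 1.1250, γ^t·E[r] = 0.900000, running G = 2.650000
t=2: π = [0.3594, 0.3906, 0.2500], E[r] = 1.0469, γ^t·E[r] = 0.670000, running G = 3.320000
t=3: π = [0.3574, 0.3926, 0.2500], E[r] = 1.0371, γ^t·E[r] = 0.531000, running G = 3.851000

G = 3.8510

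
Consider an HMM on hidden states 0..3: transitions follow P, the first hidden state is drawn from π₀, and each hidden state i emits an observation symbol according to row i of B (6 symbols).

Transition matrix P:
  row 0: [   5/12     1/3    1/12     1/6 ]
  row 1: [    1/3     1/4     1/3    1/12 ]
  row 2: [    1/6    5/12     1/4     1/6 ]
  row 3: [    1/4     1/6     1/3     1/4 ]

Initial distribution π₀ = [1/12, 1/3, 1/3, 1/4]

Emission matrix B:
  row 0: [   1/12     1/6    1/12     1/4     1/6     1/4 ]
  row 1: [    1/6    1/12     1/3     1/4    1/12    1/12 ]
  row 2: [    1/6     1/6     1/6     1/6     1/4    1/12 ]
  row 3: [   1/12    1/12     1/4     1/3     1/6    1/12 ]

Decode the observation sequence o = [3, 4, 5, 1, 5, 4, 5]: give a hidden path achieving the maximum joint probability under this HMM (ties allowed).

path = [1, 0, 0, 0, 0, 0, 0]

t=0: δ = [2.083e-02, 8.333e-02, 5.556e-02, 8.333e-02]  (obs o_0=3)
t=1: δ = [4.630e-03, 1.929e-03, 6.944e-03, 3.472e-03]  ψ = [1, 2, 1, 3]  (obs o_1=4)
t=2: δ = [4.823e-04, 2.411e-04, 1.447e-04, 9.645e-05]  ψ = [0, 2, 2, 2]  (obs o_2=5)
t=3: δ = [3.349e-05, 1.340e-05, 1.340e-05, 6.698e-06]  ψ = [0, 0, 1, 0]  (obs o_3=1)
t=4: δ = [3.489e-06, 9.303e-07, 3.721e-07, 4.651e-07]  ψ = [0, 0, 1, 0]  (obs o_4=5)
t=5: δ = [2.423e-07, 9.690e-08, 7.752e-08, 9.690e-08]  ψ = [0, 0, 1, 0]  (obs o_5=4)
t=6: δ = [2.524e-08, 6.729e-09, 2.692e-09, 3.365e-09]  ψ = [0, 0, 1, 0]  (obs o_6=5)
backtrack: best end state = 0; path = [1, 0, 0, 0, 0, 0, 0]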